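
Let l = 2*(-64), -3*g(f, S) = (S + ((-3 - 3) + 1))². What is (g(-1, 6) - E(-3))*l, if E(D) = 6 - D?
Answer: 3584/3 ≈ 1194.7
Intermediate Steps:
g(f, S) = -(-5 + S)²/3 (g(f, S) = -(S + ((-3 - 3) + 1))²/3 = -(S + (-6 + 1))²/3 = -(S - 5)²/3 = -(-5 + S)²/3)
l = -128
(g(-1, 6) - E(-3))*l = (-(-5 + 6)²/3 - (6 - 1*(-3)))*(-128) = (-⅓*1² - (6 + 3))*(-128) = (-⅓*1 - 1*9)*(-128) = (-⅓ - 9)*(-128) = -28/3*(-128) = 3584/3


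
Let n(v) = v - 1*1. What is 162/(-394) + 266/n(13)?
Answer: 25715/1182 ≈ 21.755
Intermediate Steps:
n(v) = -1 + v (n(v) = v - 1 = -1 + v)
162/(-394) + 266/n(13) = 162/(-394) + 266/(-1 + 13) = 162*(-1/394) + 266/12 = -81/197 + 266*(1/12) = -81/197 + 133/6 = 25715/1182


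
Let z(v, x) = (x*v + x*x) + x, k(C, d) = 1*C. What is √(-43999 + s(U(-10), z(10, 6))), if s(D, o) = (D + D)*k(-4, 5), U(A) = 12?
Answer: I*√44095 ≈ 209.99*I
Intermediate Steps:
k(C, d) = C
z(v, x) = x + x² + v*x (z(v, x) = (v*x + x²) + x = (x² + v*x) + x = x + x² + v*x)
s(D, o) = -8*D (s(D, o) = (D + D)*(-4) = (2*D)*(-4) = -8*D)
√(-43999 + s(U(-10), z(10, 6))) = √(-43999 - 8*12) = √(-43999 - 96) = √(-44095) = I*√44095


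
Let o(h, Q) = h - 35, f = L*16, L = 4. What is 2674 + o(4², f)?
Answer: 2655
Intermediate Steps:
f = 64 (f = 4*16 = 64)
o(h, Q) = -35 + h
2674 + o(4², f) = 2674 + (-35 + 4²) = 2674 + (-35 + 16) = 2674 - 19 = 2655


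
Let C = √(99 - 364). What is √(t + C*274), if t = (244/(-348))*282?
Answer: √(-166286 + 230434*I*√265)/29 ≈ 46.19 + 48.283*I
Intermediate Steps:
C = I*√265 (C = √(-265) = I*√265 ≈ 16.279*I)
t = -5734/29 (t = (244*(-1/348))*282 = -61/87*282 = -5734/29 ≈ -197.72)
√(t + C*274) = √(-5734/29 + (I*√265)*274) = √(-5734/29 + 274*I*√265)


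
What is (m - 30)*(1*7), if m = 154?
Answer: 868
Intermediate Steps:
(m - 30)*(1*7) = (154 - 30)*(1*7) = 124*7 = 868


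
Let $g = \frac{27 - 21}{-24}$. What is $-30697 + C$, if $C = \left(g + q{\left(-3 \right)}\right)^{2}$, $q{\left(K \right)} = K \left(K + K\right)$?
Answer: $- \frac{486111}{16} \approx -30382.0$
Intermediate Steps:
$q{\left(K \right)} = 2 K^{2}$ ($q{\left(K \right)} = K 2 K = 2 K^{2}$)
$g = - \frac{1}{4}$ ($g = 6 \left(- \frac{1}{24}\right) = - \frac{1}{4} \approx -0.25$)
$C = \frac{5041}{16}$ ($C = \left(- \frac{1}{4} + 2 \left(-3\right)^{2}\right)^{2} = \left(- \frac{1}{4} + 2 \cdot 9\right)^{2} = \left(- \frac{1}{4} + 18\right)^{2} = \left(\frac{71}{4}\right)^{2} = \frac{5041}{16} \approx 315.06$)
$-30697 + C = -30697 + \frac{5041}{16} = - \frac{486111}{16}$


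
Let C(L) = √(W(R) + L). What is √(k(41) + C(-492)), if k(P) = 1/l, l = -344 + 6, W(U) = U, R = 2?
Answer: √(-2 + 4732*I*√10)/26 ≈ 3.3266 + 3.3271*I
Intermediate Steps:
l = -338
C(L) = √(2 + L)
k(P) = -1/338 (k(P) = 1/(-338) = -1/338)
√(k(41) + C(-492)) = √(-1/338 + √(2 - 492)) = √(-1/338 + √(-490)) = √(-1/338 + 7*I*√10)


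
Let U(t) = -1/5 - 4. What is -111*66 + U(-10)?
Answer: -36651/5 ≈ -7330.2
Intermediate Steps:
U(t) = -21/5 (U(t) = -1/5 - 4 = -1*⅕ - 4 = -⅕ - 4 = -21/5)
-111*66 + U(-10) = -111*66 - 21/5 = -7326 - 21/5 = -36651/5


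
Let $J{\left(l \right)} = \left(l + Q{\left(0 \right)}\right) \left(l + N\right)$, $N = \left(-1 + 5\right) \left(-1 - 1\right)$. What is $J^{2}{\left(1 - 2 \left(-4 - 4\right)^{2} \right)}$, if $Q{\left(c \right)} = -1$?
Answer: $298598400$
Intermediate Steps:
$N = -8$ ($N = 4 \left(-2\right) = -8$)
$J{\left(l \right)} = \left(-1 + l\right) \left(-8 + l\right)$ ($J{\left(l \right)} = \left(l - 1\right) \left(l - 8\right) = \left(-1 + l\right) \left(-8 + l\right)$)
$J^{2}{\left(1 - 2 \left(-4 - 4\right)^{2} \right)} = \left(8 + \left(1 - 2 \left(-4 - 4\right)^{2}\right)^{2} - 9 \left(1 - 2 \left(-4 - 4\right)^{2}\right)\right)^{2} = \left(8 + \left(1 - 2 \left(-8\right)^{2}\right)^{2} - 9 \left(1 - 2 \left(-8\right)^{2}\right)\right)^{2} = \left(8 + \left(1 - 128\right)^{2} - 9 \left(1 - 128\right)\right)^{2} = \left(8 + \left(-127\right)^{2} - -1143\right)^{2} = \left(8 + 16129 + 1143\right)^{2} = 17280^{2} = 298598400$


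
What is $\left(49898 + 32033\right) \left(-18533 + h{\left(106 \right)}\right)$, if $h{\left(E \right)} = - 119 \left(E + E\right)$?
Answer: $-3585382491$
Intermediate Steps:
$h{\left(E \right)} = - 238 E$ ($h{\left(E \right)} = - 119 \cdot 2 E = - 238 E$)
$\left(49898 + 32033\right) \left(-18533 + h{\left(106 \right)}\right) = \left(49898 + 32033\right) \left(-18533 - 25228\right) = 81931 \left(-18533 - 25228\right) = 81931 \left(-43761\right) = -3585382491$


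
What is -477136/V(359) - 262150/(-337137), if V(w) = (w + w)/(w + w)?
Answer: -160859937482/337137 ≈ -4.7714e+5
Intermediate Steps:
V(w) = 1 (V(w) = (2*w)/((2*w)) = (2*w)*(1/(2*w)) = 1)
-477136/V(359) - 262150/(-337137) = -477136/1 - 262150/(-337137) = -477136*1 - 262150*(-1/337137) = -477136 + 262150/337137 = -160859937482/337137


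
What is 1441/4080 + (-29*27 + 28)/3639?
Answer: 721133/4949040 ≈ 0.14571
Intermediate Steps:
1441/4080 + (-29*27 + 28)/3639 = 1441*(1/4080) + (-783 + 28)*(1/3639) = 1441/4080 - 755*1/3639 = 1441/4080 - 755/3639 = 721133/4949040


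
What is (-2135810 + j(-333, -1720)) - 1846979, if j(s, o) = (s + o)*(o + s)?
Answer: 232020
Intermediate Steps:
j(s, o) = (o + s)**2 (j(s, o) = (o + s)*(o + s) = (o + s)**2)
(-2135810 + j(-333, -1720)) - 1846979 = (-2135810 + (-1720 - 333)**2) - 1846979 = (-2135810 + (-2053)**2) - 1846979 = (-2135810 + 4214809) - 1846979 = 2078999 - 1846979 = 232020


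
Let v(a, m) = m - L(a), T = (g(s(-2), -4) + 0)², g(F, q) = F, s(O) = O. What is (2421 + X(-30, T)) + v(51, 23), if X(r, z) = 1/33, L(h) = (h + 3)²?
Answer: -15575/33 ≈ -471.97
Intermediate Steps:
L(h) = (3 + h)²
T = 4 (T = (-2 + 0)² = (-2)² = 4)
X(r, z) = 1/33
v(a, m) = m - (3 + a)²
(2421 + X(-30, T)) + v(51, 23) = (2421 + 1/33) + (23 - (3 + 51)²) = 79894/33 + (23 - 1*54²) = 79894/33 + (23 - 1*2916) = 79894/33 + (23 - 2916) = 79894/33 - 2893 = -15575/33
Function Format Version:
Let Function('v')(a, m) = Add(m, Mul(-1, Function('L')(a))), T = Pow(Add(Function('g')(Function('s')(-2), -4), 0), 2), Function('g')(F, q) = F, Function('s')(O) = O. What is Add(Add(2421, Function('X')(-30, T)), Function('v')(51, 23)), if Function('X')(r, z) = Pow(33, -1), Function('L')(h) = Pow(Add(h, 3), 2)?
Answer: Rational(-15575, 33) ≈ -471.97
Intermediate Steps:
Function('L')(h) = Pow(Add(3, h), 2)
T = 4 (T = Pow(Add(-2, 0), 2) = Pow(-2, 2) = 4)
Function('X')(r, z) = Rational(1, 33)
Function('v')(a, m) = Add(m, Mul(-1, Pow(Add(3, a), 2)))
Add(Add(2421, Function('X')(-30, T)), Function('v')(51, 23)) = Add(Add(2421, Rational(1, 33)), Add(23, Mul(-1, Pow(Add(3, 51), 2)))) = Add(Rational(79894, 33), Add(23, Mul(-1, Pow(54, 2)))) = Add(Rational(79894, 33), Add(23, Mul(-1, 2916))) = Add(Rational(79894, 33), Add(23, -2916)) = Add(Rational(79894, 33), -2893) = Rational(-15575, 33)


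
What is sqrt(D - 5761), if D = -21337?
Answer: I*sqrt(27098) ≈ 164.61*I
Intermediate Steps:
sqrt(D - 5761) = sqrt(-21337 - 5761) = sqrt(-27098) = I*sqrt(27098)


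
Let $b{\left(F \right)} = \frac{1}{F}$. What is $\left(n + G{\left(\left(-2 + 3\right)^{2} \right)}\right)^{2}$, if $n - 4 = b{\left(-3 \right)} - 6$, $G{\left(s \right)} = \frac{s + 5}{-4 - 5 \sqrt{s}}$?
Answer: $9$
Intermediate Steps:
$G{\left(s \right)} = \frac{5 + s}{-4 - 5 \sqrt{s}}$
$n = - \frac{7}{3}$ ($n = 4 - \left(6 - \frac{1}{-3}\right) = 4 - \frac{19}{3} = - \frac{7}{3} \approx -2.3333$)
$\left(n + G{\left(\left(-2 + 3\right)^{2} \right)}\right)^{2} = \left(- \frac{7}{3} + \frac{-5 - \left(-2 + 3\right)^{2}}{4 + 5 \sqrt{\left(-2 + 3\right)^{2}}}\right)^{2} = \left(- \frac{7}{3} + \frac{-5 - 1^{2}}{4 + 5 \sqrt{1^{2}}}\right)^{2} = \left(- \frac{7}{3} + \frac{-5 - 1}{4 + 5 \sqrt{1}}\right)^{2} = \left(- \frac{7}{3} + \frac{-5 - 1}{4 + 5 \cdot 1}\right)^{2} = \left(- \frac{7}{3} + \frac{1}{4 + 5} \left(-6\right)\right)^{2} = \left(- \frac{7}{3} + \frac{1}{9} \left(-6\right)\right)^{2} = \left(- \frac{7}{3} - \frac{2}{3}\right)^{2} = \left(-3\right)^{2} = 9$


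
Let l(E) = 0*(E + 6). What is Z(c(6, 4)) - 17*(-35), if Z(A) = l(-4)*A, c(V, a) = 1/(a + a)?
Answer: 595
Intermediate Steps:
c(V, a) = 1/(2*a)
l(E) = 0 (l(E) = 0*(6 + E) = 0)
Z(A) = 0 (Z(A) = 0*A = 0)
Z(c(6, 4)) - 17*(-35) = 0 - 17*(-35) = 0 + 595 = 595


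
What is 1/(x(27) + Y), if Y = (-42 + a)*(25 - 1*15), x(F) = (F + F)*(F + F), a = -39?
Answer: 1/2106 ≈ 0.00047483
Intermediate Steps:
x(F) = 4*F² (x(F) = (2*F)*(2*F) = 4*F²)
Y = -810 (Y = (-42 - 39)*(25 - 1*15) = -81*(25 - 15) = -81*10 = -810)
1/(x(27) + Y) = 1/(4*27² - 810) = 1/(4*729 - 810) = 1/(2916 - 810) = 1/2106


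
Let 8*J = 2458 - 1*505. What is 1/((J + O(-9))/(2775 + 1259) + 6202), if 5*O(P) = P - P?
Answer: 32272/200152897 ≈ 0.00016124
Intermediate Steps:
J = 1953/8 (J = (2458 - 1*505)/8 = (2458 - 505)/8 = (⅛)*1953 = 1953/8 ≈ 244.13)
O(P) = 0 (O(P) = (P - P)/5 = (⅕)*0 = 0)
1/((J + O(-9))/(2775 + 1259) + 6202) = 1/((1953/8 + 0)/(2775 + 1259) + 6202) = 1/((1953/8)/4034 + 6202) = 1/((1953/8)*(1/4034) + 6202) = 1/(1953/32272 + 6202) = 1/(200152897/32272) = 32272/200152897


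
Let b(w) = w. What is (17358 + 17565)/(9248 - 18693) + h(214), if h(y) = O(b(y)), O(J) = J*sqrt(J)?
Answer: -34923/9445 + 214*sqrt(214) ≈ 3126.9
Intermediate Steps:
O(J) = J**(3/2)
h(y) = y**(3/2)
(17358 + 17565)/(9248 - 18693) + h(214) = (17358 + 17565)/(9248 - 18693) + 214**(3/2) = 34923/(-9445) + 214*sqrt(214) = 34923*(-1/9445) + 214*sqrt(214) = -34923/9445 + 214*sqrt(214)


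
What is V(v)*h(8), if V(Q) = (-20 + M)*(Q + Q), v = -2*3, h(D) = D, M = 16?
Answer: 384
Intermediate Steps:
v = -6
V(Q) = -8*Q (V(Q) = (-20 + 16)*(Q + Q) = -8*Q)
V(v)*h(8) = -8*(-6)*8 = 48*8 = 384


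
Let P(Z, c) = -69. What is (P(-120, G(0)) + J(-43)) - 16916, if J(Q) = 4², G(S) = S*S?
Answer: -16969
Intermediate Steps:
G(S) = S²
J(Q) = 16
(P(-120, G(0)) + J(-43)) - 16916 = (-69 + 16) - 16916 = -53 - 16916 = -16969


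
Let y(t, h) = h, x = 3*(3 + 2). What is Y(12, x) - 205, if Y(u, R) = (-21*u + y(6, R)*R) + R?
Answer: -217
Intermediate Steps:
x = 15 (x = 3*5 = 15)
Y(u, R) = R + R**2 - 21*u (Y(u, R) = (-21*u + R*R) + R = (-21*u + R**2) + R = (R**2 - 21*u) + R = R + R**2 - 21*u)
Y(12, x) - 205 = (15 + 15**2 - 21*12) - 205 = (15 + 225 - 252) - 205 = -12 - 205 = -217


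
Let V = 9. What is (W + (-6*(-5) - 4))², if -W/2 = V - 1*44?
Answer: 9216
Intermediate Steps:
W = 70 (W = -2*(9 - 1*44) = -2*(9 - 44) = -2*(-35) = 70)
(W + (-6*(-5) - 4))² = (70 + (-6*(-5) - 4))² = (70 + (30 - 4))² = (70 + 26)² = 96² = 9216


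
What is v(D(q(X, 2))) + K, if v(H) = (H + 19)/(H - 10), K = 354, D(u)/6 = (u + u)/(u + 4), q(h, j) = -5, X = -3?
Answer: 17779/50 ≈ 355.58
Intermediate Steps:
D(u) = 12*u/(4 + u) (D(u) = 6*((u + u)/(u + 4)) = 6*((2*u)/(4 + u)) = 6*(2*u/(4 + u)) = 12*u/(4 + u))
v(H) = (19 + H)/(-10 + H)
v(D(q(X, 2))) + K = (19 + 12*(-5)/(4 - 5))/(-10 + 12*(-5)/(4 - 5)) + 354 = (19 + 12*(-5)/(-1))/(-10 + 12*(-5)/(-1)) + 354 = (19 + 12*(-5)*(-1))/(-10 + 12*(-5)*(-1)) + 354 = (19 + 60)/(-10 + 60) + 354 = 79/50 + 354 = 17779/50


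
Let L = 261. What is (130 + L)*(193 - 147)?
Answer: 17986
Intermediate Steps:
(130 + L)*(193 - 147) = (130 + 261)*(193 - 147) = 391*46 = 17986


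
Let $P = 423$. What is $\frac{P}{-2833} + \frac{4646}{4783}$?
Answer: $\frac{11138909}{13550239} \approx 0.82205$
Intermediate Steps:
$\frac{P}{-2833} + \frac{4646}{4783} = \frac{423}{-2833} + \frac{4646}{4783} = 423 \left(- \frac{1}{2833}\right) + 4646 \cdot \frac{1}{4783} = - \frac{423}{2833} + \frac{4646}{4783} = \frac{11138909}{13550239}$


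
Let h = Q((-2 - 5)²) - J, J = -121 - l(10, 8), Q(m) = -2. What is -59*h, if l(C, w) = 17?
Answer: -8024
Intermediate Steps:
J = -138 (J = -121 - 1*17 = -121 - 17 = -138)
h = 136 (h = -2 - 1*(-138) = -2 + 138 = 136)
-59*h = -59*136 = -8024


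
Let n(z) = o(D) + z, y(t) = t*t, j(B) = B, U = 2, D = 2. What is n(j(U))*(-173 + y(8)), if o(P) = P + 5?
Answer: -981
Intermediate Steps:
o(P) = 5 + P
y(t) = t²
n(z) = 7 + z (n(z) = (5 + 2) + z = 7 + z)
n(j(U))*(-173 + y(8)) = (7 + 2)*(-173 + 8²) = 9*(-173 + 64) = 9*(-109) = -981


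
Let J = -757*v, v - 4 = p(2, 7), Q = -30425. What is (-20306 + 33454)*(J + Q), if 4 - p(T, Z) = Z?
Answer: -409980936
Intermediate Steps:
p(T, Z) = 4 - Z
v = 1 (v = 4 + (4 - 1*7) = 4 + (4 - 7) = 4 - 3 = 1)
J = -757 (J = -757*1 = -757)
(-20306 + 33454)*(J + Q) = (-20306 + 33454)*(-757 - 30425) = 13148*(-31182) = -409980936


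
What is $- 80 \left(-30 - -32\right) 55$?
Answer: $-8800$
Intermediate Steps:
$- 80 \left(-30 - -32\right) 55 = - 80 \left(-30 + 32\right) 55 = \left(-80\right) 2 \cdot 55 = \left(-160\right) 55 = -8800$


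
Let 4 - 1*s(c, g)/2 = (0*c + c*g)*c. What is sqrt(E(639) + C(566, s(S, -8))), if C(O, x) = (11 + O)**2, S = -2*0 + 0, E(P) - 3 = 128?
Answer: 2*sqrt(83265) ≈ 577.11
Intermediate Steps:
E(P) = 131 (E(P) = 3 + 128 = 131)
S = 0 (S = 0 + 0 = 0)
s(c, g) = 8 - 2*g*c**2 (s(c, g) = 8 - 2*(0*c + c*g)*c = 8 - 2*(0 + c*g)*c = 8 - 2*c*g*c = 8 - 2*g*c**2)
sqrt(E(639) + C(566, s(S, -8))) = sqrt(131 + (11 + 566)**2) = sqrt(131 + 577**2) = sqrt(131 + 332929) = sqrt(333060) = 2*sqrt(83265)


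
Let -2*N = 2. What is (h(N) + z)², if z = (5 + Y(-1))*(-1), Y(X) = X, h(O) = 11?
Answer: 49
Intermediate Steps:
N = -1 (N = -½*2 = -1)
z = -4 (z = (5 - 1)*(-1) = 4*(-1) = -4)
(h(N) + z)² = (11 - 4)² = 7² = 49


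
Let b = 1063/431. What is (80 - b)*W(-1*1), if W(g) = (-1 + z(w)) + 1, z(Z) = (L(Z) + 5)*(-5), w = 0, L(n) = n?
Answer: -835425/431 ≈ -1938.3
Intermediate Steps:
b = 1063/431 (b = 1063*(1/431) = 1063/431 ≈ 2.4664)
z(Z) = -25 - 5*Z (z(Z) = (Z + 5)*(-5) = (5 + Z)*(-5) = -25 - 5*Z)
W(g) = -25 (W(g) = (-1 + (-25 - 5*0)) + 1 = (-1 + (-25 + 0)) + 1 = (-1 - 25) + 1 = -26 + 1 = -25)
(80 - b)*W(-1*1) = (80 - 1*1063/431)*(-25) = (80 - 1063/431)*(-25) = (33417/431)*(-25) = -835425/431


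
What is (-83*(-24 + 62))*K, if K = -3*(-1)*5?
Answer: -47310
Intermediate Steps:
K = 15 (K = 3*5 = 15)
(-83*(-24 + 62))*K = -83*(-24 + 62)*15 = -83*38*15 = -3154*15 = -47310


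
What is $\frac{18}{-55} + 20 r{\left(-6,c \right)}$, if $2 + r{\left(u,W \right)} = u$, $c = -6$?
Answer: $- \frac{8818}{55} \approx -160.33$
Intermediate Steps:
$r{\left(u,W \right)} = -2 + u$
$\frac{18}{-55} + 20 r{\left(-6,c \right)} = \frac{18}{-55} + 20 \left(-2 - 6\right) = 18 \left(- \frac{1}{55}\right) + 20 \left(-8\right) = - \frac{18}{55} - 160 = - \frac{8818}{55}$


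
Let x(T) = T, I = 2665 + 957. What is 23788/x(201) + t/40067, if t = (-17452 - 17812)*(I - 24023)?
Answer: 145556707460/8053467 ≈ 18074.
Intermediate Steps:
I = 3622
t = 719420864 (t = (-17452 - 17812)*(3622 - 24023) = -35264*(-20401) = 719420864)
23788/x(201) + t/40067 = 23788/201 + 719420864/40067 = 145556707460/8053467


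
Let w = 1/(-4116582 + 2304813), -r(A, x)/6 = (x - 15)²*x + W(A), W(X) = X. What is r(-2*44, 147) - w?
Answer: -27842251401359/1811769 ≈ -1.5367e+7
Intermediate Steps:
r(A, x) = -6*A - 6*x*(-15 + x)² (r(A, x) = -6*((x - 15)²*x + A) = -6*((-15 + x)²*x + A) = -6*(x*(-15 + x)² + A) = -6*(A + x*(-15 + x)²) = -6*A - 6*x*(-15 + x)²)
w = -1/1811769 (w = 1/(-1811769) = -1/1811769 ≈ -5.5195e-7)
r(-2*44, 147) - w = (-(-12)*44 - 6*147*(-15 + 147)²) - 1*(-1/1811769) = (-6*(-88) - 6*147*132²) + 1/1811769 = (528 - 6*147*17424) + 1/1811769 = (528 - 15367968) + 1/1811769 = -15367440 + 1/1811769 = -27842251401359/1811769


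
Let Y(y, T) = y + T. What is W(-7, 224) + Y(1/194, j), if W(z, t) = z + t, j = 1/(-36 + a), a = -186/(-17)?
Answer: 4482719/20661 ≈ 216.97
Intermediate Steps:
a = 186/17 (a = -186*(-1/17) = 186/17 ≈ 10.941)
j = -17/426 (j = 1/(-36 + 186/17) = 1/(-426/17) = -17/426 ≈ -0.039906)
W(z, t) = t + z
Y(y, T) = T + y
W(-7, 224) + Y(1/194, j) = (224 - 7) + (-17/426 + 1/194) = 217 + (-17/426 + 1/194) = 217 - 718/20661 = 4482719/20661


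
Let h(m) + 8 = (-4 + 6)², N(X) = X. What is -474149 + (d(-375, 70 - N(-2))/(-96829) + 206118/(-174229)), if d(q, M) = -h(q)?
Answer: -727192059644277/1533674531 ≈ -4.7415e+5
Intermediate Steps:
h(m) = -4 (h(m) = -8 + (-4 + 6)² = -8 + 2² = -8 + 4 = -4)
d(q, M) = 4 (d(q, M) = -1*(-4) = 4)
-474149 + (d(-375, 70 - N(-2))/(-96829) + 206118/(-174229)) = -474149 + (4/(-96829) + 206118/(-174229)) = -474149 + (4*(-1/96829) + 206118*(-1/174229)) = -474149 + (-4/96829 - 18738/15839) = -474149 - 1814445158/1533674531 = -727192059644277/1533674531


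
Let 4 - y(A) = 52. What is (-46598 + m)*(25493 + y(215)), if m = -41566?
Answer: -2243332980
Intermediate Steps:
y(A) = -48 (y(A) = 4 - 1*52 = 4 - 52 = -48)
(-46598 + m)*(25493 + y(215)) = (-46598 - 41566)*(25493 - 48) = -88164*25445 = -2243332980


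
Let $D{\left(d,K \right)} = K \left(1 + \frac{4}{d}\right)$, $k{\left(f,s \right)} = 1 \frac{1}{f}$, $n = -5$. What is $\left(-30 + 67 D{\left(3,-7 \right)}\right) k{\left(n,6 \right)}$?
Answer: $\frac{3373}{15} \approx 224.87$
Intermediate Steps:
$k{\left(f,s \right)} = \frac{1}{f}$
$\left(-30 + 67 D{\left(3,-7 \right)}\right) k{\left(n,6 \right)} = \frac{-30 + 67 \left(- \frac{7 \left(4 + 3\right)}{3}\right)}{-5} = \left(-30 + 67 \left(\left(-7\right) \frac{1}{3} \cdot 7\right)\right) \left(- \frac{1}{5}\right) = \left(-30 + 67 \left(- \frac{49}{3}\right)\right) \left(- \frac{1}{5}\right) = \left(-30 - \frac{3283}{3}\right) \left(- \frac{1}{5}\right) = \left(- \frac{3373}{3}\right) \left(- \frac{1}{5}\right) = \frac{3373}{15}$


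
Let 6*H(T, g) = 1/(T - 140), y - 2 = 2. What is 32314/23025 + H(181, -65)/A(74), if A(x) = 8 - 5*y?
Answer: 31789301/22656600 ≈ 1.4031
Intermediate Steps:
y = 4 (y = 2 + 2 = 4)
H(T, g) = 1/(6*(-140 + T)) (H(T, g) = 1/(6*(T - 140)) = 1/(6*(-140 + T)))
A(x) = -12 (A(x) = 8 - 5*4 = 8 - 20 = -12)
32314/23025 + H(181, -65)/A(74) = 32314/23025 + (1/(6*(-140 + 181)))/(-12) = 32314*(1/23025) + ((1/6)/41)*(-1/12) = 32314/23025 + ((1/6)*(1/41))*(-1/12) = 32314/23025 + (1/246)*(-1/12) = 32314/23025 - 1/2952 = 31789301/22656600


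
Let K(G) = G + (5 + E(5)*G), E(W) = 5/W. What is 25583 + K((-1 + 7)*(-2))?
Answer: 25564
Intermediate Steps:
K(G) = 5 + 2*G (K(G) = G + (5 + (5/5)*G) = G + (5 + (5*(1/5))*G) = G + (5 + 1*G) = G + (5 + G) = 5 + 2*G)
25583 + K((-1 + 7)*(-2)) = 25583 + (5 + 2*((-1 + 7)*(-2))) = 25583 + (5 + 2*(6*(-2))) = 25583 + (5 + 2*(-12)) = 25583 + (5 - 24) = 25583 - 19 = 25564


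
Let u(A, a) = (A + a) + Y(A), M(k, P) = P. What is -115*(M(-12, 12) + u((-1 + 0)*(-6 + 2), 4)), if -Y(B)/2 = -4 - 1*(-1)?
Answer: -2990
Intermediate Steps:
Y(B) = 6 (Y(B) = -2*(-4 - 1*(-1)) = -2*(-4 + 1) = -2*(-3) = 6)
u(A, a) = 6 + A + a (u(A, a) = (A + a) + 6 = 6 + A + a)
-115*(M(-12, 12) + u((-1 + 0)*(-6 + 2), 4)) = -115*(12 + (6 + (-1 + 0)*(-6 + 2) + 4)) = -115*(12 + (6 - 1*(-4) + 4)) = -115*(12 + (6 + 4 + 4)) = -115*(12 + 14) = -115*26 = -2990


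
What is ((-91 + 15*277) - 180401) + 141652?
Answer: -34685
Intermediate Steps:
((-91 + 15*277) - 180401) + 141652 = ((-91 + 4155) - 180401) + 141652 = (4064 - 180401) + 141652 = -176337 + 141652 = -34685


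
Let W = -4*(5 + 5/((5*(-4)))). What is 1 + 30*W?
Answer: -569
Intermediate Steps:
W = -19 (W = -4*(5 + 5/(-20)) = -4*(5 + 5*(-1/20)) = -4*(5 - ¼) = -4*19/4 = -19)
1 + 30*W = 1 + 30*(-19) = 1 - 570 = -569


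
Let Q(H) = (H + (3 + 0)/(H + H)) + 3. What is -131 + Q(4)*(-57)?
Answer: -4411/8 ≈ -551.38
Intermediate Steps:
Q(H) = 3 + H + 3/(2*H) (Q(H) = (H + 3/((2*H))) + 3 = (H + 3*(1/(2*H))) + 3 = (H + 3/(2*H)) + 3 = 3 + H + 3/(2*H))
-131 + Q(4)*(-57) = -131 + (3 + 4 + (3/2)/4)*(-57) = -131 + (3 + 4 + (3/2)*(¼))*(-57) = -131 + (3 + 4 + 3/8)*(-57) = -131 + (59/8)*(-57) = -131 - 3363/8 = -4411/8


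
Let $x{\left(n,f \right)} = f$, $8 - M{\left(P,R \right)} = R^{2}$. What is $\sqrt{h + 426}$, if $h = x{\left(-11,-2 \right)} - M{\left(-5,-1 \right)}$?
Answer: $\sqrt{417} \approx 20.421$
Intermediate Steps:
$M{\left(P,R \right)} = 8 - R^{2}$
$h = -9$ ($h = -2 - \left(8 - \left(-1\right)^{2}\right) = -2 - \left(8 - 1\right) = -2 - 7 = -9$)
$\sqrt{h + 426} = \sqrt{-9 + 426} = \sqrt{417}$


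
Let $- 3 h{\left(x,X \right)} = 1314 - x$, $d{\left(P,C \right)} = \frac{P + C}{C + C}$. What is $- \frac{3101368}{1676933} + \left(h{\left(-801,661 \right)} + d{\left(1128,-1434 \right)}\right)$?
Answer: $- \frac{566506581991}{801573974} \approx -706.74$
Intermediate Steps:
$d{\left(P,C \right)} = \frac{C + P}{2 C}$
$h{\left(x,X \right)} = -438 + \frac{x}{3}$ ($h{\left(x,X \right)} = - \frac{1314 - x}{3} = -438 + \frac{x}{3}$)
$- \frac{3101368}{1676933} + \left(h{\left(-801,661 \right)} + d{\left(1128,-1434 \right)}\right) = - \frac{3101368}{1676933} + \left(\left(-438 + \frac{1}{3} \left(-801\right)\right) + \frac{-1434 + 1128}{2 \left(-1434\right)}\right) = \left(-3101368\right) \frac{1}{1676933} + \left(\left(-438 - 267\right) + \frac{1}{2} \left(- \frac{1}{1434}\right) \left(-306\right)\right) = - \frac{3101368}{1676933} + \left(-705 + \frac{51}{478}\right) = - \frac{3101368}{1676933} - \frac{336939}{478} = - \frac{566506581991}{801573974}$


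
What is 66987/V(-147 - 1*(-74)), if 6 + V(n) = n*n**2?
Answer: -66987/389023 ≈ -0.17219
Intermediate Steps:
V(n) = -6 + n**3 (V(n) = -6 + n*n**2 = -6 + n**3)
66987/V(-147 - 1*(-74)) = 66987/(-6 + (-147 - 1*(-74))**3) = 66987/(-6 + (-147 + 74)**3) = 66987/(-6 + (-73)**3) = 66987/(-6 - 389017) = 66987/(-389023) = 66987*(-1/389023) = -66987/389023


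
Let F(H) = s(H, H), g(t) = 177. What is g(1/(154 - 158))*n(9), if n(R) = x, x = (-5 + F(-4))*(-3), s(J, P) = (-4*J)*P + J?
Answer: 38763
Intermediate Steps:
s(J, P) = J - 4*J*P (s(J, P) = -4*J*P + J = J - 4*J*P)
F(H) = H*(1 - 4*H)
x = 219 (x = (-5 - 4*(1 - 4*(-4)))*(-3) = (-5 - 4*(1 + 16))*(-3) = (-5 - 4*17)*(-3) = (-5 - 68)*(-3) = -73*(-3) = 219)
n(R) = 219
g(1/(154 - 158))*n(9) = 177*219 = 38763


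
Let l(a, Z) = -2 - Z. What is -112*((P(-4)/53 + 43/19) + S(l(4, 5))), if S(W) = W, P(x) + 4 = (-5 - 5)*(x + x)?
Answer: 372512/1007 ≈ 369.92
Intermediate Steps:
P(x) = -4 - 20*x (P(x) = -4 + (-5 - 5)*(x + x) = -4 - 20*x)
-112*((P(-4)/53 + 43/19) + S(l(4, 5))) = -112*(((-4 - 20*(-4))/53 + 43/19) + (-2 - 1*5)) = -112*(((-4 + 80)*(1/53) + 43*(1/19)) + (-2 - 5)) = -112*((76*(1/53) + 43/19) - 7) = -112*((76/53 + 43/19) - 7) = -112*(3723/1007 - 7) = -112*(-3326/1007) = 372512/1007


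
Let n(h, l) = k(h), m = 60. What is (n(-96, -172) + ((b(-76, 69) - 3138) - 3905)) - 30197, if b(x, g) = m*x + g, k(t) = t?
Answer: -41827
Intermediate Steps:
n(h, l) = h
b(x, g) = g + 60*x (b(x, g) = 60*x + g = g + 60*x)
(n(-96, -172) + ((b(-76, 69) - 3138) - 3905)) - 30197 = (-96 + (((69 + 60*(-76)) - 3138) - 3905)) - 30197 = (-96 + (((69 - 4560) - 3138) - 3905)) - 30197 = (-96 + ((-4491 - 3138) - 3905)) - 30197 = (-96 + (-7629 - 3905)) - 30197 = (-96 - 11534) - 30197 = -11630 - 30197 = -41827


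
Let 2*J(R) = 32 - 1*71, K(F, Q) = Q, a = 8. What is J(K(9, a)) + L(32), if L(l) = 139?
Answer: 239/2 ≈ 119.50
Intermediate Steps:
J(R) = -39/2 (J(R) = (32 - 1*71)/2 = (32 - 71)/2 = (½)*(-39) = -39/2)
J(K(9, a)) + L(32) = -39/2 + 139 = 239/2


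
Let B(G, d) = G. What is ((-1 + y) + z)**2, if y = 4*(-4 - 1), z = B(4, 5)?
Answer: 289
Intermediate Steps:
z = 4
y = -20 (y = 4*(-5) = -20)
((-1 + y) + z)**2 = ((-1 - 20) + 4)**2 = (-21 + 4)**2 = (-17)**2 = 289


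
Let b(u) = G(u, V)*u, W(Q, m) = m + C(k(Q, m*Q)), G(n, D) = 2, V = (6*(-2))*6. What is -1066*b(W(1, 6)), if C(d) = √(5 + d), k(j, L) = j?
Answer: -12792 - 2132*√6 ≈ -18014.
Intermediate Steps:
V = -72 (V = -12*6 = -72)
W(Q, m) = m + √(5 + Q)
b(u) = 2*u
-1066*b(W(1, 6)) = -2132*(6 + √(5 + 1)) = -2132*(6 + √6) = -1066*(12 + 2*√6) = -12792 - 2132*√6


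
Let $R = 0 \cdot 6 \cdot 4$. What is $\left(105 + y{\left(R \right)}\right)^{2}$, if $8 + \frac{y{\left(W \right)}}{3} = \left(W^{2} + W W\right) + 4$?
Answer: $8649$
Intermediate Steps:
$R = 0$ ($R = 0 \cdot 4 = 0$)
$y{\left(W \right)} = -12 + 6 W^{2}$ ($y{\left(W \right)} = -24 + 3 \left(\left(W^{2} + W W\right) + 4\right) = -24 + 3 \left(\left(W^{2} + W^{2}\right) + 4\right) = -24 + 3 \left(2 W^{2} + 4\right) = -24 + 3 \left(4 + 2 W^{2}\right) = -24 + \left(12 + 6 W^{2}\right) = -12 + 6 W^{2}$)
$\left(105 + y{\left(R \right)}\right)^{2} = \left(105 - \left(12 - 6 \cdot 0^{2}\right)\right)^{2} = \left(105 + \left(-12 + 6 \cdot 0\right)\right)^{2} = \left(105 + \left(-12 + 0\right)\right)^{2} = \left(105 - 12\right)^{2} = 93^{2} = 8649$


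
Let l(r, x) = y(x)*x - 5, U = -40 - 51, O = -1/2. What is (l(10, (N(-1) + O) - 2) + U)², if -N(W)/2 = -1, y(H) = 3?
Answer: 38025/4 ≈ 9506.3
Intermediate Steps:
N(W) = 2 (N(W) = -2*(-1) = 2)
O = -½ (O = -1*½ = -½ ≈ -0.50000)
U = -91
l(r, x) = -5 + 3*x (l(r, x) = 3*x - 5 = -5 + 3*x)
(l(10, (N(-1) + O) - 2) + U)² = ((-5 + 3*((2 - ½) - 2)) - 91)² = ((-5 + 3*(3/2 - 2)) - 91)² = ((-5 + 3*(-½)) - 91)² = ((-5 - 3/2) - 91)² = (-13/2 - 91)² = (-195/2)² = 38025/4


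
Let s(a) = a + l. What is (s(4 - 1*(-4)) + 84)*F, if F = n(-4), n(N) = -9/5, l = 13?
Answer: -189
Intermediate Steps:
s(a) = 13 + a (s(a) = a + 13 = 13 + a)
n(N) = -9/5 (n(N) = -9*⅕ = -9/5)
F = -9/5 ≈ -1.8000
(s(4 - 1*(-4)) + 84)*F = ((13 + (4 - 1*(-4))) + 84)*(-9/5) = ((13 + (4 + 4)) + 84)*(-9/5) = ((13 + 8) + 84)*(-9/5) = (21 + 84)*(-9/5) = 105*(-9/5) = -189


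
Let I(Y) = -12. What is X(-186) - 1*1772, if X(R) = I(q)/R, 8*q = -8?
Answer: -54930/31 ≈ -1771.9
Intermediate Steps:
q = -1 (q = (⅛)*(-8) = -1)
X(R) = -12/R
X(-186) - 1*1772 = -12/(-186) - 1*1772 = -12*(-1/186) - 1772 = 2/31 - 1772 = -54930/31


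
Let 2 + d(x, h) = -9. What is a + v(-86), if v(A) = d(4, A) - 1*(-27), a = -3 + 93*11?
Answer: 1036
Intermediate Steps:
d(x, h) = -11 (d(x, h) = -2 - 9 = -11)
a = 1020 (a = -3 + 1023 = 1020)
v(A) = 16 (v(A) = -11 - 1*(-27) = -11 + 27 = 16)
a + v(-86) = 1020 + 16 = 1036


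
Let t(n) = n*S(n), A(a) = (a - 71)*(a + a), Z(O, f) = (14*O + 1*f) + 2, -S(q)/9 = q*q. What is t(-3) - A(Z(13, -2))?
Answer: -40161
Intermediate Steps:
S(q) = -9*q**2 (S(q) = -9*q*q = -9*q**2)
Z(O, f) = 2 + f + 14*O (Z(O, f) = (14*O + f) + 2 = (f + 14*O) + 2 = 2 + f + 14*O)
A(a) = 2*a*(-71 + a) (A(a) = (-71 + a)*(2*a) = 2*a*(-71 + a))
t(n) = -9*n**3 (t(n) = n*(-9*n**2) = -9*n**3)
t(-3) - A(Z(13, -2)) = -9*(-3)**3 - 2*(2 - 2 + 14*13)*(-71 + (2 - 2 + 14*13)) = -9*(-27) - 2*(2 - 2 + 182)*(-71 + (2 - 2 + 182)) = 243 - 2*182*(-71 + 182) = 243 - 2*182*111 = 243 - 1*40404 = 243 - 40404 = -40161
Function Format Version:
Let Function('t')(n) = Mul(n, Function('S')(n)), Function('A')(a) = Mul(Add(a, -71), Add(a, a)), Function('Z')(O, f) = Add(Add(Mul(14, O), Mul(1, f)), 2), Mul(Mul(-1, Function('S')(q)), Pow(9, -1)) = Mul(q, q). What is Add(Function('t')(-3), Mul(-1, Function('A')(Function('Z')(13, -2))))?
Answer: -40161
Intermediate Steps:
Function('S')(q) = Mul(-9, Pow(q, 2)) (Function('S')(q) = Mul(-9, Mul(q, q)) = Mul(-9, Pow(q, 2)))
Function('Z')(O, f) = Add(2, f, Mul(14, O)) (Function('Z')(O, f) = Add(Add(Mul(14, O), f), 2) = Add(Add(f, Mul(14, O)), 2) = Add(2, f, Mul(14, O)))
Function('A')(a) = Mul(2, a, Add(-71, a)) (Function('A')(a) = Mul(Add(-71, a), Mul(2, a)) = Mul(2, a, Add(-71, a)))
Function('t')(n) = Mul(-9, Pow(n, 3)) (Function('t')(n) = Mul(n, Mul(-9, Pow(n, 2))) = Mul(-9, Pow(n, 3)))
Add(Function('t')(-3), Mul(-1, Function('A')(Function('Z')(13, -2)))) = Add(Mul(-9, Pow(-3, 3)), Mul(-1, Mul(2, Add(2, -2, Mul(14, 13)), Add(-71, Add(2, -2, Mul(14, 13)))))) = Add(Mul(-9, -27), Mul(-1, Mul(2, Add(2, -2, 182), Add(-71, Add(2, -2, 182))))) = Add(243, Mul(-1, Mul(2, 182, Add(-71, 182)))) = Add(243, Mul(-1, Mul(2, 182, 111))) = Add(243, Mul(-1, 40404)) = Add(243, -40404) = -40161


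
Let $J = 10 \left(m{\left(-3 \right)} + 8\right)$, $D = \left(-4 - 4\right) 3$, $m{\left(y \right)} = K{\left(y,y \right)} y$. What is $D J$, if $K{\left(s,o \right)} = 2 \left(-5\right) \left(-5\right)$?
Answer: $34080$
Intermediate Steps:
$K{\left(s,o \right)} = 50$ ($K{\left(s,o \right)} = \left(-10\right) \left(-5\right) = 50$)
$m{\left(y \right)} = 50 y$
$D = -24$ ($D = \left(-8\right) 3 = -24$)
$J = -1420$ ($J = 10 \left(50 \left(-3\right) + 8\right) = 10 \left(-150 + 8\right) = 10 \left(-142\right) = -1420$)
$D J = \left(-24\right) \left(-1420\right) = 34080$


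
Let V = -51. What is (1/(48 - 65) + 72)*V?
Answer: -3669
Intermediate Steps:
(1/(48 - 65) + 72)*V = (1/(48 - 65) + 72)*(-51) = (1/(-17) + 72)*(-51) = (-1/17 + 72)*(-51) = (1223/17)*(-51) = -3669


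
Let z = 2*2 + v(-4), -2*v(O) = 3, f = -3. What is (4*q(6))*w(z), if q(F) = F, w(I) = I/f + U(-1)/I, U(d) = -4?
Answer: -292/5 ≈ -58.400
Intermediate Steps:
v(O) = -3/2 (v(O) = -½*3 = -3/2)
z = 5/2 (z = 2*2 - 3/2 = 4 - 3/2 = 5/2 ≈ 2.5000)
w(I) = -4/I - I/3 (w(I) = I/(-3) - 4/I = I*(-⅓) - 4/I = -I/3 - 4/I = -4/I - I/3)
(4*q(6))*w(z) = (4*6)*(-4/5/2 - ⅓*5/2) = 24*(-4*⅖ - ⅚) = 24*(-8/5 - ⅚) = 24*(-73/30) = -292/5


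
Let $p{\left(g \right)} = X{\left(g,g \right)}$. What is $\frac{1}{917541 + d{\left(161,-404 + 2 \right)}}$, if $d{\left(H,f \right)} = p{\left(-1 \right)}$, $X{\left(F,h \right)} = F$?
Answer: $\frac{1}{917540} \approx 1.0899 \cdot 10^{-6}$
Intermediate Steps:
$p{\left(g \right)} = g$
$d{\left(H,f \right)} = -1$
$\frac{1}{917541 + d{\left(161,-404 + 2 \right)}} = \frac{1}{917541 - 1} = \frac{1}{917540}$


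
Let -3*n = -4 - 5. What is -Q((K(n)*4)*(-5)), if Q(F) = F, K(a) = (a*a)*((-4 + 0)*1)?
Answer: -720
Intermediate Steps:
n = 3 (n = -(-4 - 5)/3 = -1/3*(-9) = 3)
K(a) = -4*a**2 (K(a) = a**2*(-4*1) = a**2*(-4) = -4*a**2)
-Q((K(n)*4)*(-5)) = --4*3**2*4*(-5) = --4*9*4*(-5) = -(-36*4)*(-5) = -(-144)*(-5) = -1*720 = -720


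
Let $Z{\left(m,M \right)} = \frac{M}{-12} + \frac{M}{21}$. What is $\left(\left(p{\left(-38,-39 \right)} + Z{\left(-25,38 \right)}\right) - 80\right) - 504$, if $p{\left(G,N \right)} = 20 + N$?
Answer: $- \frac{8461}{14} \approx -604.36$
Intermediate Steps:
$Z{\left(m,M \right)} = - \frac{M}{28}$ ($Z{\left(m,M \right)} = M \left(- \frac{1}{12}\right) + M \frac{1}{21} = - \frac{M}{12} + \frac{M}{21} = - \frac{M}{28}$)
$\left(\left(p{\left(-38,-39 \right)} + Z{\left(-25,38 \right)}\right) - 80\right) - 504 = \left(\left(\left(20 - 39\right) - \frac{19}{14}\right) - 80\right) - 504 = \left(\left(-19 - \frac{19}{14}\right) - 80\right) - 504 = \left(- \frac{285}{14} - 80\right) - 504 = - \frac{1405}{14} - 504 = - \frac{8461}{14}$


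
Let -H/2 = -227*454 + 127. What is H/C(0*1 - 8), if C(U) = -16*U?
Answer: 102931/64 ≈ 1608.3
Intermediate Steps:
H = 205862 (H = -2*(-227*454 + 127) = -2*(-103058 + 127) = -2*(-102931) = 205862)
H/C(0*1 - 8) = 205862/((-16*(0*1 - 8))) = 205862/((-16*(0 - 8))) = 205862/((-16*(-8))) = 205862/128 = 205862*(1/128) = 102931/64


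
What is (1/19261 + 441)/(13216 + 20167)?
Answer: 447058/33841577 ≈ 0.013210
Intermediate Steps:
(1/19261 + 441)/(13216 + 20167) = (1/19261 + 441)/33383 = (8494102/19261)*(1/33383) = 447058/33841577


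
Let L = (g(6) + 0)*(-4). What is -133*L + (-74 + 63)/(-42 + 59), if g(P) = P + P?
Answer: 108517/17 ≈ 6383.4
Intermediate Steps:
g(P) = 2*P
L = -48 (L = (2*6 + 0)*(-4) = (12 + 0)*(-4) = 12*(-4) = -48)
-133*L + (-74 + 63)/(-42 + 59) = -133*(-48) + (-74 + 63)/(-42 + 59) = 6384 - 11/17 = 108517/17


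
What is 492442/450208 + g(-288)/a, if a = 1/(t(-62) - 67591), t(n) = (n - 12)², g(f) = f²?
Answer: -1159750790676019/225104 ≈ -5.1521e+9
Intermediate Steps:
t(n) = (-12 + n)²
a = -1/62115 (a = 1/((-12 - 62)² - 67591) = 1/((-74)² - 67591) = 1/(5476 - 67591) = 1/(-62115) = -1/62115 ≈ -1.6099e-5)
492442/450208 + g(-288)/a = 492442/450208 + (-288)²/(-1/62115) = 492442*(1/450208) + 82944*(-62115) = 246221/225104 - 5152066560 = -1159750790676019/225104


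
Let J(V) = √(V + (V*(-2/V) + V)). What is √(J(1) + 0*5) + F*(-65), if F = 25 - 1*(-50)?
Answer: -4875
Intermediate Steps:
F = 75 (F = 25 + 50 = 75)
J(V) = √(-2 + 2*V) (J(V) = √(V + (-2 + V)) = √(-2 + 2*V))
√(J(1) + 0*5) + F*(-65) = √(√(-2 + 2*1) + 0*5) + 75*(-65) = √(√(-2 + 2) + 0) - 4875 = √(√0 + 0) - 4875 = √(0 + 0) - 4875 = √0 - 4875 = 0 - 4875 = -4875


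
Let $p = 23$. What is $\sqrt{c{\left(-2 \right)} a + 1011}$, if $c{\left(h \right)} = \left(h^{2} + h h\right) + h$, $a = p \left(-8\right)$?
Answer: $i \sqrt{93} \approx 9.6436 i$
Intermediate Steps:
$a = -184$ ($a = 23 \left(-8\right) = -184$)
$c{\left(h \right)} = h + 2 h^{2}$ ($c{\left(h \right)} = \left(h^{2} + h^{2}\right) + h = 2 h^{2} + h = h + 2 h^{2}$)
$\sqrt{c{\left(-2 \right)} a + 1011} = \sqrt{- 2 \left(1 + 2 \left(-2\right)\right) \left(-184\right) + 1011} = \sqrt{- 2 \left(1 - 4\right) \left(-184\right) + 1011} = \sqrt{\left(-2\right) \left(-3\right) \left(-184\right) + 1011} = \sqrt{6 \left(-184\right) + 1011} = \sqrt{-1104 + 1011} = \sqrt{-93} = i \sqrt{93}$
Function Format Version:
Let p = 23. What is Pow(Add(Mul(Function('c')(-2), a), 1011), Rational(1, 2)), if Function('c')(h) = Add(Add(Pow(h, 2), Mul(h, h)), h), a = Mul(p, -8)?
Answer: Mul(I, Pow(93, Rational(1, 2))) ≈ Mul(9.6436, I)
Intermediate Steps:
a = -184 (a = Mul(23, -8) = -184)
Function('c')(h) = Add(h, Mul(2, Pow(h, 2))) (Function('c')(h) = Add(Add(Pow(h, 2), Pow(h, 2)), h) = Add(Mul(2, Pow(h, 2)), h) = Add(h, Mul(2, Pow(h, 2))))
Pow(Add(Mul(Function('c')(-2), a), 1011), Rational(1, 2)) = Pow(Add(Mul(Mul(-2, Add(1, Mul(2, -2))), -184), 1011), Rational(1, 2)) = Pow(Add(Mul(Mul(-2, Add(1, -4)), -184), 1011), Rational(1, 2)) = Pow(Add(Mul(Mul(-2, -3), -184), 1011), Rational(1, 2)) = Pow(Add(Mul(6, -184), 1011), Rational(1, 2)) = Pow(Add(-1104, 1011), Rational(1, 2)) = Pow(-93, Rational(1, 2)) = Mul(I, Pow(93, Rational(1, 2)))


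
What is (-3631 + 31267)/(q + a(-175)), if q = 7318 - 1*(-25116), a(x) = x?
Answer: 9212/10753 ≈ 0.85669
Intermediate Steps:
q = 32434 (q = 7318 + 25116 = 32434)
(-3631 + 31267)/(q + a(-175)) = (-3631 + 31267)/(32434 - 175) = 27636/32259 = 27636*(1/32259) = 9212/10753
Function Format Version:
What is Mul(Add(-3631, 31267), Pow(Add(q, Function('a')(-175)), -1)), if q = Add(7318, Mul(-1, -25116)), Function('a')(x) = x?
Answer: Rational(9212, 10753) ≈ 0.85669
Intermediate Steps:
q = 32434 (q = Add(7318, 25116) = 32434)
Mul(Add(-3631, 31267), Pow(Add(q, Function('a')(-175)), -1)) = Mul(Add(-3631, 31267), Pow(Add(32434, -175), -1)) = Mul(27636, Pow(32259, -1)) = Mul(27636, Rational(1, 32259)) = Rational(9212, 10753)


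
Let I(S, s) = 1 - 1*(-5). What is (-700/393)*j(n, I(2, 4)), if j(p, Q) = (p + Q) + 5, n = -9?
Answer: -1400/393 ≈ -3.5623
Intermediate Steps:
I(S, s) = 6 (I(S, s) = 1 + 5 = 6)
j(p, Q) = 5 + Q + p (j(p, Q) = (Q + p) + 5 = 5 + Q + p)
(-700/393)*j(n, I(2, 4)) = (-700/393)*(5 + 6 - 9) = -700*1/393*2 = -700/393*2 = -1400/393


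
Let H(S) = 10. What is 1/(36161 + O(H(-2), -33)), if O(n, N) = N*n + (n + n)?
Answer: 1/35851 ≈ 2.7893e-5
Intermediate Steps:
O(n, N) = 2*n + N*n (O(n, N) = N*n + 2*n = 2*n + N*n)
1/(36161 + O(H(-2), -33)) = 1/(36161 + 10*(2 - 33)) = 1/(36161 + 10*(-31)) = 1/(36161 - 310) = 1/35851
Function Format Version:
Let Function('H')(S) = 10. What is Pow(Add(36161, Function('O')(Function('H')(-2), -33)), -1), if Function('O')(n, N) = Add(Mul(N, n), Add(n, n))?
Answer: Rational(1, 35851) ≈ 2.7893e-5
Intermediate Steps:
Function('O')(n, N) = Add(Mul(2, n), Mul(N, n)) (Function('O')(n, N) = Add(Mul(N, n), Mul(2, n)) = Add(Mul(2, n), Mul(N, n)))
Pow(Add(36161, Function('O')(Function('H')(-2), -33)), -1) = Pow(Add(36161, Mul(10, Add(2, -33))), -1) = Pow(Add(36161, Mul(10, -31)), -1) = Pow(Add(36161, -310), -1) = Pow(35851, -1) = Rational(1, 35851)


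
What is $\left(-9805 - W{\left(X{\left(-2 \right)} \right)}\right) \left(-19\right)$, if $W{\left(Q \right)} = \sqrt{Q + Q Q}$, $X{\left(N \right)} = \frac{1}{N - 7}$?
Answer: $186295 + \frac{38 i \sqrt{2}}{9} \approx 1.863 \cdot 10^{5} + 5.9711 i$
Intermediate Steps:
$X{\left(N \right)} = \frac{1}{-7 + N}$
$W{\left(Q \right)} = \sqrt{Q + Q^{2}}$
$\left(-9805 - W{\left(X{\left(-2 \right)} \right)}\right) \left(-19\right) = \left(-9805 - \sqrt{\frac{1 + \frac{1}{-7 - 2}}{-7 - 2}}\right) \left(-19\right) = \left(-9805 - \sqrt{\frac{1 + \frac{1}{-9}}{-9}}\right) \left(-19\right) = \left(-9805 - \sqrt{- \frac{1 - \frac{1}{9}}{9}}\right) \left(-19\right) = \left(-9805 - \sqrt{\left(- \frac{1}{9}\right) \frac{8}{9}}\right) \left(-19\right) = \left(-9805 - \sqrt{- \frac{8}{81}}\right) \left(-19\right) = \left(-9805 - \frac{2 i \sqrt{2}}{9}\right) \left(-19\right) = 186295 + \frac{38 i \sqrt{2}}{9}$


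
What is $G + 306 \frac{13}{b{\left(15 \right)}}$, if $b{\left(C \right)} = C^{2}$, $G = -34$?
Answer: $- \frac{408}{25} \approx -16.32$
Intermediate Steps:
$G + 306 \frac{13}{b{\left(15 \right)}} = -34 + 306 \frac{13}{15^{2}} = -34 + 306 \cdot \frac{13}{225} = -34 + \frac{442}{25} = - \frac{408}{25}$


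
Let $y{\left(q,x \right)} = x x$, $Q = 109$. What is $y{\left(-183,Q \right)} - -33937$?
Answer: $45818$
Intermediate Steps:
$y{\left(q,x \right)} = x^{2}$
$y{\left(-183,Q \right)} - -33937 = 109^{2} - -33937 = 11881 + 33937 = 45818$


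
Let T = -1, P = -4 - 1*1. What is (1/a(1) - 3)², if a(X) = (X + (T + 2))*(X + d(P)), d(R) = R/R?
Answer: 121/16 ≈ 7.5625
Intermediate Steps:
P = -5 (P = -4 - 1 = -5)
d(R) = 1
a(X) = (1 + X)² (a(X) = (X + (-1 + 2))*(X + 1) = (X + 1)*(1 + X) = (1 + X)*(1 + X) = (1 + X)²)
(1/a(1) - 3)² = (1/(1 + 1² + 2*1) - 3)² = (1/(1 + 1 + 2) - 3)² = (1/4 - 3)² = (¼ - 3)² = (-11/4)² = 121/16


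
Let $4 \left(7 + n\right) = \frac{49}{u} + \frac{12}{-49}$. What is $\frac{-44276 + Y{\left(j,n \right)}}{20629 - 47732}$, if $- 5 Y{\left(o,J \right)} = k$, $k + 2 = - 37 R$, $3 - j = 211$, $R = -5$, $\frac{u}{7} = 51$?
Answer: $\frac{221563}{135515} \approx 1.635$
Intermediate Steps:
$u = 357$ ($u = 7 \cdot 51 = 357$)
$n = - \frac{70241}{9996}$ ($n = -7 + \frac{\frac{49}{357} + \frac{12}{-49}}{4} = -7 + \frac{49 \cdot \frac{1}{357} + 12 \left(- \frac{1}{49}\right)}{4} = -7 + \frac{\frac{7}{51} - \frac{12}{49}}{4} = -7 + \frac{1}{4} \left(- \frac{269}{2499}\right) = -7 - \frac{269}{9996} = - \frac{70241}{9996} \approx -7.0269$)
$j = -208$ ($j = 3 - 211 = -208$)
$k = 183$ ($k = -2 - -185 = -2 + 185 = 183$)
$Y{\left(o,J \right)} = - \frac{183}{5}$ ($Y{\left(o,J \right)} = \left(- \frac{1}{5}\right) 183 = - \frac{183}{5}$)
$\frac{-44276 + Y{\left(j,n \right)}}{20629 - 47732} = \frac{-44276 - \frac{183}{5}}{20629 - 47732} = - \frac{221563}{5 \left(-27103\right)} = \left(- \frac{221563}{5}\right) \left(- \frac{1}{27103}\right) = \frac{221563}{135515}$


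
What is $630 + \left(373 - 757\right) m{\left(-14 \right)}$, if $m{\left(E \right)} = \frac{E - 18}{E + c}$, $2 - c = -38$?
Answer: $\frac{14334}{13} \approx 1102.6$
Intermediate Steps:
$c = 40$ ($c = 2 - -38 = 2 + 38 = 40$)
$m{\left(E \right)} = \frac{-18 + E}{40 + E}$ ($m{\left(E \right)} = \frac{E - 18}{E + 40} = \frac{-18 + E}{40 + E}$)
$630 + \left(373 - 757\right) m{\left(-14 \right)} = 630 + \left(373 - 757\right) \frac{-18 - 14}{40 - 14} = 630 + \left(373 - 757\right) \frac{1}{26} \left(-32\right) = 630 - 384 \cdot \frac{1}{26} \left(-32\right) = 630 - - \frac{6144}{13} = 630 + \frac{6144}{13} = \frac{14334}{13}$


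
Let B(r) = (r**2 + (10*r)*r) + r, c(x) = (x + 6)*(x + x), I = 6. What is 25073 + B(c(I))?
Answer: 253313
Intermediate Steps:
c(x) = 2*x*(6 + x) (c(x) = (6 + x)*(2*x) = 2*x*(6 + x))
B(r) = r + 11*r**2 (B(r) = (r**2 + 10*r**2) + r = 11*r**2 + r = r + 11*r**2)
25073 + B(c(I)) = 25073 + (2*6*(6 + 6))*(1 + 11*(2*6*(6 + 6))) = 25073 + (2*6*12)*(1 + 11*(2*6*12)) = 25073 + 144*(1 + 11*144) = 25073 + 144*(1 + 1584) = 25073 + 144*1585 = 25073 + 228240 = 253313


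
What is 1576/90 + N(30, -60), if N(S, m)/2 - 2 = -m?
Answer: 6368/45 ≈ 141.51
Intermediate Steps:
N(S, m) = 4 - 2*m (N(S, m) = 4 + 2*(-m) = 4 - 2*m)
1576/90 + N(30, -60) = 1576/90 + (4 - 2*(-60)) = 1576*(1/90) + (4 + 120) = 788/45 + 124 = 6368/45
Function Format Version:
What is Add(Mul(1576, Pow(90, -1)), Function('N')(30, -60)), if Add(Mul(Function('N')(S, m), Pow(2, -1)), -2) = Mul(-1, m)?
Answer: Rational(6368, 45) ≈ 141.51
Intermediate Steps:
Function('N')(S, m) = Add(4, Mul(-2, m)) (Function('N')(S, m) = Add(4, Mul(2, Mul(-1, m))) = Add(4, Mul(-2, m)))
Add(Mul(1576, Pow(90, -1)), Function('N')(30, -60)) = Add(Mul(1576, Pow(90, -1)), Add(4, Mul(-2, -60))) = Add(Mul(1576, Rational(1, 90)), Add(4, 120)) = Add(Rational(788, 45), 124) = Rational(6368, 45)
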